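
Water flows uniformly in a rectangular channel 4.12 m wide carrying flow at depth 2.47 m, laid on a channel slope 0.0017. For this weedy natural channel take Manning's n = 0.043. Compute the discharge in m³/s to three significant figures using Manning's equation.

10.5 m³/s

A = b·y = 4.12 × 2.47 = 10.18 m²
P = b + 2y = 4.12 + 2×2.47 = 9.060 m
R = A/P = 10.18/9.060 = 1.123 m
Q = (1/n)·A·R^(2/3)·S^(1/2) = (1/0.043) × 10.18 × 1.123^(2/3) × 0.0017^(1/2) = 10.54 m³/s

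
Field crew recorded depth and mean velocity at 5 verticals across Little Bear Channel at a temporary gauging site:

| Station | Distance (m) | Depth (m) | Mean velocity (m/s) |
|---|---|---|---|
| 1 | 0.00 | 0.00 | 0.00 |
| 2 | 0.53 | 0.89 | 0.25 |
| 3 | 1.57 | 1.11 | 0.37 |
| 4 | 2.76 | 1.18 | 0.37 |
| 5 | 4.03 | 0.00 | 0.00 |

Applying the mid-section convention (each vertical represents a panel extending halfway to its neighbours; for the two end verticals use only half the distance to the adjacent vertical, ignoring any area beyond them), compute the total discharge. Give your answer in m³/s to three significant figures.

w_2 = (1.57 − 0.00)/2 = 0.785 m; q_2 = 0.25 × 0.89 × 0.785 = 0.1747 m³/s
w_3 = (2.76 − 0.53)/2 = 1.115 m; q_3 = 0.37 × 1.11 × 1.115 = 0.4579 m³/s
w_4 = (4.03 − 1.57)/2 = 1.23 m; q_4 = 0.37 × 1.18 × 1.23 = 0.5370 m³/s
Stations 1, 5 contribute zero (depth or velocity is 0).
Q = Σ qᵢ = 1.170 m³/s

1.17 m³/s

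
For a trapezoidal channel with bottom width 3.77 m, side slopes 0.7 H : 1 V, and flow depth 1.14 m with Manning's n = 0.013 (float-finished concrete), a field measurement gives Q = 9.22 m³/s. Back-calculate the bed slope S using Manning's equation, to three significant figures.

A = (b + z·y)·y = (3.77 + 0.7×1.14)×1.14 = 5.208 m²
P = b + 2y√(1+z²) = 3.77 + 2×1.14×√(1+0.7²) = 6.553 m
R = A/P = 5.208/6.553 = 0.7947 m
S = (Q·n / (1·A·R^(2/3)))² = (9.22×0.013 / (1×5.208×0.8579))² = 0.0007197

0.000720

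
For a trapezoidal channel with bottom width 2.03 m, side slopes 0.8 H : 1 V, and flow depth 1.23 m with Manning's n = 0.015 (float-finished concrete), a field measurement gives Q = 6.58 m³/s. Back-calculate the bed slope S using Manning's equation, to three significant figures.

0.00111

A = (b + z·y)·y = (2.03 + 0.8×1.23)×1.23 = 3.707 m²
P = b + 2y√(1+z²) = 2.03 + 2×1.23×√(1+0.8²) = 5.180 m
R = A/P = 3.707/5.180 = 0.7156 m
S = (Q·n / (1·A·R^(2/3)))² = (6.58×0.015 / (1×3.707×0.8001))² = 0.001107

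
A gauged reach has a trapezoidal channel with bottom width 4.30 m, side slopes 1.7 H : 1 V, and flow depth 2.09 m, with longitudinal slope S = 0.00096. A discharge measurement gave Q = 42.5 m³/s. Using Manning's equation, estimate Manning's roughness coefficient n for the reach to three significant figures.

0.0143

A = (b + z·y)·y = (4.30 + 1.7×2.09)×2.09 = 16.41 m²
P = b + 2y√(1+z²) = 4.30 + 2×2.09×√(1+1.7²) = 12.54 m
R = A/P = 16.41/12.54 = 1.308 m
n = (1/Q)·A·R^(2/3)·S^(1/2) = (1/42.5) × 16.41 × 1.196 × 0.03098 = 0.01431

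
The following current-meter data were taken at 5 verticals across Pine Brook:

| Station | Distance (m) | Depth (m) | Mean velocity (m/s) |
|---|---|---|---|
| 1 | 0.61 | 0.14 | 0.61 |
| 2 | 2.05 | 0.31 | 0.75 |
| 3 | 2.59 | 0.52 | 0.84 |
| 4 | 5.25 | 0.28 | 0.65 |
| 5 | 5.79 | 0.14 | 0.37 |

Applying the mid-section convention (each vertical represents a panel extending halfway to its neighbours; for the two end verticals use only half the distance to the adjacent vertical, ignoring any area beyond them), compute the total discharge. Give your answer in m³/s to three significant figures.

w_1 = (2.05 − 0.61)/2 = 0.72 m; q_1 = 0.61 × 0.14 × 0.72 = 0.06149 m³/s
w_2 = (2.59 − 0.61)/2 = 0.99 m; q_2 = 0.75 × 0.31 × 0.99 = 0.2302 m³/s
w_3 = (5.25 − 2.05)/2 = 1.6 m; q_3 = 0.84 × 0.52 × 1.6 = 0.6989 m³/s
w_4 = (5.79 − 2.59)/2 = 1.6 m; q_4 = 0.65 × 0.28 × 1.6 = 0.2912 m³/s
w_5 = (5.79 − 5.25)/2 = 0.27 m; q_5 = 0.37 × 0.14 × 0.27 = 0.01399 m³/s
Q = Σ qᵢ = 1.296 m³/s

1.30 m³/s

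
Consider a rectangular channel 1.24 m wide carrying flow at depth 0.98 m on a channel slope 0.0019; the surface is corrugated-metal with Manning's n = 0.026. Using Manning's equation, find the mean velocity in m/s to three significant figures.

0.879 m/s

A = b·y = 1.24 × 0.98 = 1.215 m²
P = b + 2y = 1.24 + 2×0.98 = 3.200 m
R = A/P = 1.215/3.200 = 0.3798 m
Q = (1/n)·A·R^(2/3)·S^(1/2) = (1/0.026) × 1.215 × 0.3798^(2/3) × 0.0019^(1/2) = 1.068 m³/s
V = Q/A = 1.068/1.215 = 0.8792 m/s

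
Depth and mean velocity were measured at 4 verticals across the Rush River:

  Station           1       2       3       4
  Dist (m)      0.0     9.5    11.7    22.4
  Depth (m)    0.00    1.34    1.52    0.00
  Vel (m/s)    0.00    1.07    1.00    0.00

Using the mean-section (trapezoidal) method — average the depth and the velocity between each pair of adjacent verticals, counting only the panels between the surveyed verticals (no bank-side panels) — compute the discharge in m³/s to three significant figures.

10.7 m³/s

Panel 1-2: Δb = 9.5 m, d̄ = (0.00+1.34)/2 = 0.67, v̄ = (0.00+1.07)/2 = 0.535 → q = 9.5×0.67×0.535 = 3.405 m³/s
Panel 2-3: Δb = 2.2 m, d̄ = (1.34+1.52)/2 = 1.43, v̄ = (1.07+1.00)/2 = 1.035 → q = 2.2×1.43×1.035 = 3.256 m³/s
Panel 3-4: Δb = 10.7 m, d̄ = (1.52+0.00)/2 = 0.76, v̄ = (1.00+0.00)/2 = 0.5 → q = 10.7×0.76×0.5 = 4.066 m³/s
Q = Σ q = 10.73 m³/s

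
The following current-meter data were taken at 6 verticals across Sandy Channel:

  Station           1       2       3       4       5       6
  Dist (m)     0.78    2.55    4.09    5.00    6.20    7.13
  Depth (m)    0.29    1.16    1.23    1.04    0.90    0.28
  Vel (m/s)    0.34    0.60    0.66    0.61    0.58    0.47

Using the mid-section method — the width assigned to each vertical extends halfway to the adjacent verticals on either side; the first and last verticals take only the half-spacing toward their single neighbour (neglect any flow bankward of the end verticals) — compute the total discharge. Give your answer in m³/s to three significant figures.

3.52 m³/s

w_1 = (2.55 − 0.78)/2 = 0.885 m; q_1 = 0.34 × 0.29 × 0.885 = 0.08726 m³/s
w_2 = (4.09 − 0.78)/2 = 1.655 m; q_2 = 0.60 × 1.16 × 1.655 = 1.152 m³/s
w_3 = (5.00 − 2.55)/2 = 1.225 m; q_3 = 0.66 × 1.23 × 1.225 = 0.9945 m³/s
w_4 = (6.20 − 4.09)/2 = 1.055 m; q_4 = 0.61 × 1.04 × 1.055 = 0.6693 m³/s
w_5 = (7.13 − 5.00)/2 = 1.065 m; q_5 = 0.58 × 0.90 × 1.065 = 0.5559 m³/s
w_6 = (7.13 − 6.20)/2 = 0.465 m; q_6 = 0.47 × 0.28 × 0.465 = 0.06119 m³/s
Q = Σ qᵢ = 3.520 m³/s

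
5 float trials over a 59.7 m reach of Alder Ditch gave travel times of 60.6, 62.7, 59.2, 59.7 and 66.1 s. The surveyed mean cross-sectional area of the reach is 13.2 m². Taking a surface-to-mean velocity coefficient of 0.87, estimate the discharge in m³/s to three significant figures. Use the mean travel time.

t̄ = (60.6 + 62.7 + 59.2 + 59.7 + 66.1) / 5 = 61.66 s
v_surface = L / t̄ = 59.7 / 61.66 = 0.9682 m/s
v_mean = 0.87 × 0.9682 = 0.8423 m/s
Q = A × v_mean = 13.2 × 0.8423 = 11.12 m³/s

11.1 m³/s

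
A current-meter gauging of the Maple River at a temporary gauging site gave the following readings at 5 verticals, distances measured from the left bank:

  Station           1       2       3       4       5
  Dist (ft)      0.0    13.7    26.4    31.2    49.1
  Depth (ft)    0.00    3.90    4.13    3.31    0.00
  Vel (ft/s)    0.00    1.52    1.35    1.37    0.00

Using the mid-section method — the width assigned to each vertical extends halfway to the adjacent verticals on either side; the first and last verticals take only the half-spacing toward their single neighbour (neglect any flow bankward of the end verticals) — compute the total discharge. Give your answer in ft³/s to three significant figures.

w_2 = (26.4 − 0.0)/2 = 13.2 ft; q_2 = 1.52 × 3.90 × 13.2 = 78.25 ft³/s
w_3 = (31.2 − 13.7)/2 = 8.75 ft; q_3 = 1.35 × 4.13 × 8.75 = 48.79 ft³/s
w_4 = (49.1 − 26.4)/2 = 11.35 ft; q_4 = 1.37 × 3.31 × 11.35 = 51.47 ft³/s
Stations 1, 5 contribute zero (depth or velocity is 0).
Q = Σ qᵢ = 178.5 ft³/s

179 ft³/s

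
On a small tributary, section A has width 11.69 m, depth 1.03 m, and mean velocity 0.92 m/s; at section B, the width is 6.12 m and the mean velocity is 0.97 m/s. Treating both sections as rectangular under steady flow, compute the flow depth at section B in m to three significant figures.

1.87 m

Q = A₁V₁ = (11.69×1.03) × 0.92 = 11.08 m³/s
d₂ = Q/(b₂ V₂) = 11.08/(6.12×0.97) = 1.866 m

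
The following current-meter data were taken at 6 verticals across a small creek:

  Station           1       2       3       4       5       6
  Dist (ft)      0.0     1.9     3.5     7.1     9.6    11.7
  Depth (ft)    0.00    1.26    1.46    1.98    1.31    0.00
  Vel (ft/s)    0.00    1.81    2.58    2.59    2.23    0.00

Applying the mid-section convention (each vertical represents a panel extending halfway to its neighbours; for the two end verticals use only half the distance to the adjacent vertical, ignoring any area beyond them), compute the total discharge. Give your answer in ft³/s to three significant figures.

w_2 = (3.5 − 0.0)/2 = 1.75 ft; q_2 = 1.81 × 1.26 × 1.75 = 3.991 ft³/s
w_3 = (7.1 − 1.9)/2 = 2.6 ft; q_3 = 2.58 × 1.46 × 2.6 = 9.794 ft³/s
w_4 = (9.6 − 3.5)/2 = 3.05 ft; q_4 = 2.59 × 1.98 × 3.05 = 15.64 ft³/s
w_5 = (11.7 − 7.1)/2 = 2.3 ft; q_5 = 2.23 × 1.31 × 2.3 = 6.719 ft³/s
Stations 1, 6 contribute zero (depth or velocity is 0).
Q = Σ qᵢ = 36.14 ft³/s

36.1 ft³/s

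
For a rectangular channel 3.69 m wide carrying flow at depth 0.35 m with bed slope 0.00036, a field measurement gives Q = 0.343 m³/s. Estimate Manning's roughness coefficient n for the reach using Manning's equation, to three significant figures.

A = b·y = 3.69 × 0.35 = 1.292 m²
P = b + 2y = 3.69 + 2×0.35 = 4.390 m
R = A/P = 1.292/4.390 = 0.2942 m
n = (1/Q)·A·R^(2/3)·S^(1/2) = (1/0.343) × 1.292 × 0.4423 × 0.01897 = 0.03160

0.0316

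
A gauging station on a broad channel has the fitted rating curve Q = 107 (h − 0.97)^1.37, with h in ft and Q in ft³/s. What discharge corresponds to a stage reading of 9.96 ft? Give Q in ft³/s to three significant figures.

2170 ft³/s

Q = 107 × (9.96 − 0.97)^1.37 = 107 × 8.99^1.37 = 2168 ft³/s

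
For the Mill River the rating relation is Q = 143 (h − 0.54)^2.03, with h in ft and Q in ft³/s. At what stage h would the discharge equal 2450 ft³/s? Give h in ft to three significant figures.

4.59 ft

h − h₀ = (Q/C)^(1/b) = (2450/143)^(1/2.03) = 4.053 ft
h = 0.54 + 4.053 = 4.593 ft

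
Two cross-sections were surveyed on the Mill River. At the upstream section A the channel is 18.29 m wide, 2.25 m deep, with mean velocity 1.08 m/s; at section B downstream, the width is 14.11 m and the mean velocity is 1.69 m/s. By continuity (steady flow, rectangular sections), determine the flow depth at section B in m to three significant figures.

Q = A₁V₁ = (18.29×2.25) × 1.08 = 44.44 m³/s
d₂ = Q/(b₂ V₂) = 44.44/(14.11×1.69) = 1.864 m

1.86 m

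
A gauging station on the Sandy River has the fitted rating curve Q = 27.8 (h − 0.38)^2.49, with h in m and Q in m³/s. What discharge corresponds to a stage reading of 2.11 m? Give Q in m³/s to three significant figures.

109 m³/s

Q = 27.8 × (2.11 − 0.38)^2.49 = 27.8 × 1.73^2.49 = 108.8 m³/s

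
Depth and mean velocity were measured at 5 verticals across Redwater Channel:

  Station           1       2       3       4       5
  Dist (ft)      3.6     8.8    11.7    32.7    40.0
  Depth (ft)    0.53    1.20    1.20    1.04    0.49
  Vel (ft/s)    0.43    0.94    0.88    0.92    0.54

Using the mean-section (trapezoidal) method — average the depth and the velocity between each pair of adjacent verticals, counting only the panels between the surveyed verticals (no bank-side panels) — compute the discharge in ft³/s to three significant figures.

Panel 1-2: Δb = 5.2 ft, d̄ = (0.53+1.20)/2 = 0.865, v̄ = (0.43+0.94)/2 = 0.685 → q = 5.2×0.865×0.685 = 3.081 ft³/s
Panel 2-3: Δb = 2.9 ft, d̄ = (1.20+1.20)/2 = 1.2, v̄ = (0.94+0.88)/2 = 0.91 → q = 2.9×1.2×0.91 = 3.167 ft³/s
Panel 3-4: Δb = 21 ft, d̄ = (1.20+1.04)/2 = 1.12, v̄ = (0.88+0.92)/2 = 0.9 → q = 21×1.12×0.9 = 21.17 ft³/s
Panel 4-5: Δb = 7.3 ft, d̄ = (1.04+0.49)/2 = 0.765, v̄ = (0.92+0.54)/2 = 0.73 → q = 7.3×0.765×0.73 = 4.077 ft³/s
Q = Σ q = 31.49 ft³/s

31.5 ft³/s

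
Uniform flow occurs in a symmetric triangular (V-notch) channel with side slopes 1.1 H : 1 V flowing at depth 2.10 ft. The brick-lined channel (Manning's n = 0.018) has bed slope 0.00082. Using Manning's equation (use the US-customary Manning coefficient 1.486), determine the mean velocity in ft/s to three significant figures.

A = z·y² = 1.1×2.10² = 4.851 ft²
P = 2y√(1+z²) = 2×2.10×√(1+1.1²) = 6.244 ft
R = A/P = 4.851/6.244 = 0.7769 ft
Q = (1.486/n)·A·R^(2/3)·S^(1/2) = (1.486/0.018) × 4.851 × 0.7769^(2/3) × 0.00082^(1/2) = 9.692 ft³/s
V = Q/A = 9.692/4.851 = 1.998 ft/s

2.00 ft/s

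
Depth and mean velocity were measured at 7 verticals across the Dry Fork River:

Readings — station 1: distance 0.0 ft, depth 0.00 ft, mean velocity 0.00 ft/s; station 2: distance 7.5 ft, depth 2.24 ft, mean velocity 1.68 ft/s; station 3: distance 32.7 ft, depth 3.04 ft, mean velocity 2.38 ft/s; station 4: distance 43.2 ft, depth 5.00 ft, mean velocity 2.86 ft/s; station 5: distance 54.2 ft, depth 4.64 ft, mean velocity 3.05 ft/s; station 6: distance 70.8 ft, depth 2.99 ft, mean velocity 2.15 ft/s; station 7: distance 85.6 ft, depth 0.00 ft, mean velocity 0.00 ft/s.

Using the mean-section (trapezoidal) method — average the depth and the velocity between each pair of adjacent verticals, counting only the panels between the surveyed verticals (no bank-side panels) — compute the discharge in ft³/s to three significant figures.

Panel 1-2: Δb = 7.5 ft, d̄ = (0.00+2.24)/2 = 1.12, v̄ = (0.00+1.68)/2 = 0.84 → q = 7.5×1.12×0.84 = 7.056 ft³/s
Panel 2-3: Δb = 25.2 ft, d̄ = (2.24+3.04)/2 = 2.64, v̄ = (1.68+2.38)/2 = 2.03 → q = 25.2×2.64×2.03 = 135.1 ft³/s
Panel 3-4: Δb = 10.5 ft, d̄ = (3.04+5.00)/2 = 4.02, v̄ = (2.38+2.86)/2 = 2.62 → q = 10.5×4.02×2.62 = 110.6 ft³/s
Panel 4-5: Δb = 11 ft, d̄ = (5.00+4.64)/2 = 4.82, v̄ = (2.86+3.05)/2 = 2.955 → q = 11×4.82×2.955 = 156.7 ft³/s
Panel 5-6: Δb = 16.6 ft, d̄ = (4.64+2.99)/2 = 3.815, v̄ = (3.05+2.15)/2 = 2.6 → q = 16.6×3.815×2.6 = 164.7 ft³/s
Panel 6-7: Δb = 14.8 ft, d̄ = (2.99+0.00)/2 = 1.495, v̄ = (2.15+0.00)/2 = 1.075 → q = 14.8×1.495×1.075 = 23.79 ft³/s
Q = Σ q = 597.8 ft³/s

598 ft³/s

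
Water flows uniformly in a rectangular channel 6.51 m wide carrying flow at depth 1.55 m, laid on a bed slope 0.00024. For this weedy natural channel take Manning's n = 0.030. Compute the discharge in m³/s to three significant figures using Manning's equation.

5.38 m³/s

A = b·y = 6.51 × 1.55 = 10.09 m²
P = b + 2y = 6.51 + 2×1.55 = 9.610 m
R = A/P = 10.09/9.610 = 1.050 m
Q = (1/n)·A·R^(2/3)·S^(1/2) = (1/0.030) × 10.09 × 1.050^(2/3) × 0.00024^(1/2) = 5.383 m³/s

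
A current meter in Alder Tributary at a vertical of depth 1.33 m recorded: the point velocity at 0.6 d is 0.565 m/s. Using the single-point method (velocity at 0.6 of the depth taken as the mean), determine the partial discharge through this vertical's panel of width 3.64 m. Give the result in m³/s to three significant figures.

2.74 m³/s

v̄ = v₀.₆ = 0.565 m/s
q = v̄ × d × w = 0.5650 × 1.33 × 3.64 = 2.735 m³/s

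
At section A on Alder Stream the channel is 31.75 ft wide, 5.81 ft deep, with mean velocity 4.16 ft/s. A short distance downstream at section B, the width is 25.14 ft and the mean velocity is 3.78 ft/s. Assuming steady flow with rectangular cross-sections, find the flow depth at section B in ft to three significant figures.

Q = A₁V₁ = (31.75×5.81) × 4.16 = 767.4 ft³/s
d₂ = Q/(b₂ V₂) = 767.4/(25.14×3.78) = 8.075 ft

8.08 ft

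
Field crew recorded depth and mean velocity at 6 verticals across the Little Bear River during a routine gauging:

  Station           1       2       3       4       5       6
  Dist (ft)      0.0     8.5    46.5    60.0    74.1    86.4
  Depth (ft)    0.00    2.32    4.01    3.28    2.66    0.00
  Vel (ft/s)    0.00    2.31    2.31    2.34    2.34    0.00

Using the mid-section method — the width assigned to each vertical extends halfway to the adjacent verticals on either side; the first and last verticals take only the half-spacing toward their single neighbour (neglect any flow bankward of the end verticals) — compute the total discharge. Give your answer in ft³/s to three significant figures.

551 ft³/s

w_2 = (46.5 − 0.0)/2 = 23.25 ft; q_2 = 2.31 × 2.32 × 23.25 = 124.6 ft³/s
w_3 = (60.0 − 8.5)/2 = 25.75 ft; q_3 = 2.31 × 4.01 × 25.75 = 238.5 ft³/s
w_4 = (74.1 − 46.5)/2 = 13.8 ft; q_4 = 2.34 × 3.28 × 13.8 = 105.9 ft³/s
w_5 = (86.4 − 60.0)/2 = 13.2 ft; q_5 = 2.34 × 2.66 × 13.2 = 82.16 ft³/s
Stations 1, 6 contribute zero (depth or velocity is 0).
Q = Σ qᵢ = 551.2 ft³/s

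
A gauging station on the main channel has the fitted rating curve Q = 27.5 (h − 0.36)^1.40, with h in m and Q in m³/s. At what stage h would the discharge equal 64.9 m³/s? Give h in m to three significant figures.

2.21 m

h − h₀ = (Q/C)^(1/b) = (64.9/27.5)^(1/1.40) = 1.847 m
h = 0.36 + 1.847 = 2.207 m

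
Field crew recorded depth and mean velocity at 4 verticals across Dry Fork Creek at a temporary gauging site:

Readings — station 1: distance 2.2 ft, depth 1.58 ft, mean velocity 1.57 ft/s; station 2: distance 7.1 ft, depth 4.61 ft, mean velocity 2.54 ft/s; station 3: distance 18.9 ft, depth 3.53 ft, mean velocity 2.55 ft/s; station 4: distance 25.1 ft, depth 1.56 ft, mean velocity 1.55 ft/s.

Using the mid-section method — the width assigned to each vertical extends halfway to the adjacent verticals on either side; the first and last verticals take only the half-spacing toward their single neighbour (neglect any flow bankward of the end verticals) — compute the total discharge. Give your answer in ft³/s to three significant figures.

192 ft³/s

w_1 = (7.1 − 2.2)/2 = 2.45 ft; q_1 = 1.57 × 1.58 × 2.45 = 6.077 ft³/s
w_2 = (18.9 − 2.2)/2 = 8.35 ft; q_2 = 2.54 × 4.61 × 8.35 = 97.77 ft³/s
w_3 = (25.1 − 7.1)/2 = 9 ft; q_3 = 2.55 × 3.53 × 9 = 81.01 ft³/s
w_4 = (25.1 − 18.9)/2 = 3.1 ft; q_4 = 1.55 × 1.56 × 3.1 = 7.496 ft³/s
Q = Σ qᵢ = 192.4 ft³/s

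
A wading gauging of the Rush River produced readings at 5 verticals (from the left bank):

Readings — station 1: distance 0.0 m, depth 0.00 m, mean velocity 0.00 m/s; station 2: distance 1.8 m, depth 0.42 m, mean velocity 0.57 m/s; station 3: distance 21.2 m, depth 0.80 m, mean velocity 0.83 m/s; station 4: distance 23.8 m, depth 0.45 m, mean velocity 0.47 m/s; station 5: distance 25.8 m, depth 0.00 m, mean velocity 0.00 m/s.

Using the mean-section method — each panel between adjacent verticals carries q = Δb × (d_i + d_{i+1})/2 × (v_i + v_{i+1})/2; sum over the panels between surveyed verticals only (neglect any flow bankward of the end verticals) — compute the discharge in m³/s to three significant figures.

Panel 1-2: Δb = 1.8 m, d̄ = (0.00+0.42)/2 = 0.21, v̄ = (0.00+0.57)/2 = 0.285 → q = 1.8×0.21×0.285 = 0.1077 m³/s
Panel 2-3: Δb = 19.4 m, d̄ = (0.42+0.80)/2 = 0.61, v̄ = (0.57+0.83)/2 = 0.7 → q = 19.4×0.61×0.7 = 8.284 m³/s
Panel 3-4: Δb = 2.6 m, d̄ = (0.80+0.45)/2 = 0.625, v̄ = (0.83+0.47)/2 = 0.65 → q = 2.6×0.625×0.65 = 1.056 m³/s
Panel 4-5: Δb = 2 m, d̄ = (0.45+0.00)/2 = 0.225, v̄ = (0.47+0.00)/2 = 0.235 → q = 2×0.225×0.235 = 0.1058 m³/s
Q = Σ q = 9.554 m³/s

9.55 m³/s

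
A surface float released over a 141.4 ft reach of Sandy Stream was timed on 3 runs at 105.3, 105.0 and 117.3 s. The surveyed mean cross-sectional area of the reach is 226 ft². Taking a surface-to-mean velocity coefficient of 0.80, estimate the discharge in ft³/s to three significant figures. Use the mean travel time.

234 ft³/s

t̄ = (105.3 + 105.0 + 117.3) / 3 = 109.2 s
v_surface = L / t̄ = 141.4 / 109.2 = 1.295 ft/s
v_mean = 0.80 × 1.295 = 1.036 ft/s
Q = A × v_mean = 226 × 1.036 = 234.1 ft³/s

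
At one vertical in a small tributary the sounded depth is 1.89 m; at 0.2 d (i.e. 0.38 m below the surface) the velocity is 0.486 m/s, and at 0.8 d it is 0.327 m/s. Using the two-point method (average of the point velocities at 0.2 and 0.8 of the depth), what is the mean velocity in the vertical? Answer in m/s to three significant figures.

0.407 m/s

v̄ = (0.486 + 0.327) / 2 = 0.4065 m/s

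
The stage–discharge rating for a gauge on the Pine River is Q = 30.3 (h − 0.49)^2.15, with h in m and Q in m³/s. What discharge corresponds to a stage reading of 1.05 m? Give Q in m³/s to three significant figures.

Q = 30.3 × (1.05 − 0.49)^2.15 = 30.3 × 0.56^2.15 = 8.711 m³/s

8.71 m³/s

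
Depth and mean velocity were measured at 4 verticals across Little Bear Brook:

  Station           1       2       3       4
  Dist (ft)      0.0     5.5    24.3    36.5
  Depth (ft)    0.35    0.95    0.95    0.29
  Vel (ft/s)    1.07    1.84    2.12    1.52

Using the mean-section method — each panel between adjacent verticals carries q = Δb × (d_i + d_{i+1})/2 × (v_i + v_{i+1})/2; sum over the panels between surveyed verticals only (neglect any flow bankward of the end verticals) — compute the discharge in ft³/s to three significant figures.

Panel 1-2: Δb = 5.5 ft, d̄ = (0.35+0.95)/2 = 0.65, v̄ = (1.07+1.84)/2 = 1.455 → q = 5.5×0.65×1.455 = 5.202 ft³/s
Panel 2-3: Δb = 18.8 ft, d̄ = (0.95+0.95)/2 = 0.95, v̄ = (1.84+2.12)/2 = 1.98 → q = 18.8×0.95×1.98 = 35.36 ft³/s
Panel 3-4: Δb = 12.2 ft, d̄ = (0.95+0.29)/2 = 0.62, v̄ = (2.12+1.52)/2 = 1.82 → q = 12.2×0.62×1.82 = 13.77 ft³/s
Q = Σ q = 54.33 ft³/s

54.3 ft³/s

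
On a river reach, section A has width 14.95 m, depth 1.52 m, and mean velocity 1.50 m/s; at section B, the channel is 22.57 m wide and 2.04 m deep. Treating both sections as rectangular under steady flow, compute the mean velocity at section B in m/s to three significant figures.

0.740 m/s

Q = A₁V₁ = (14.95×1.52) × 1.50 = 34.09 m³/s
A₂ = 22.57 × 2.04 = 46.04 m²
V₂ = Q/A₂ = 34.09/46.04 = 0.7403 m/s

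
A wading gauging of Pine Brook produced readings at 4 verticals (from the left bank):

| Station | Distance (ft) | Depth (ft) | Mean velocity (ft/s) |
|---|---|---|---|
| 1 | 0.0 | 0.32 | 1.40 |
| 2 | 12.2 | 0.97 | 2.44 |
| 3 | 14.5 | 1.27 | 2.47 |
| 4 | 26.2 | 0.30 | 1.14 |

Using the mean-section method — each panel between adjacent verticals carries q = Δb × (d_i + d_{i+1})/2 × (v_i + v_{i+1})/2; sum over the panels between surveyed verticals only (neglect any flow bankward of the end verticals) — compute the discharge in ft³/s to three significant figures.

Panel 1-2: Δb = 12.2 ft, d̄ = (0.32+0.97)/2 = 0.645, v̄ = (1.40+2.44)/2 = 1.92 → q = 12.2×0.645×1.92 = 15.11 ft³/s
Panel 2-3: Δb = 2.3 ft, d̄ = (0.97+1.27)/2 = 1.12, v̄ = (2.44+2.47)/2 = 2.455 → q = 2.3×1.12×2.455 = 6.324 ft³/s
Panel 3-4: Δb = 11.7 ft, d̄ = (1.27+0.30)/2 = 0.785, v̄ = (2.47+1.14)/2 = 1.805 → q = 11.7×0.785×1.805 = 16.58 ft³/s
Q = Σ q = 38.01 ft³/s

38.0 ft³/s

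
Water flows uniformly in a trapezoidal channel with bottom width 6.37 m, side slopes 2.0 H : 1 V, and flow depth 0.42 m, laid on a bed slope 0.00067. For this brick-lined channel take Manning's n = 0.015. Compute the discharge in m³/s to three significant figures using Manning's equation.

A = (b + z·y)·y = (6.37 + 2.0×0.42)×0.42 = 3.028 m²
P = b + 2y√(1+z²) = 6.37 + 2×0.42×√(1+2.0²) = 8.248 m
R = A/P = 3.028/8.248 = 0.3671 m
Q = (1/n)·A·R^(2/3)·S^(1/2) = (1/0.015) × 3.028 × 0.3671^(2/3) × 0.00067^(1/2) = 2.679 m³/s

2.68 m³/s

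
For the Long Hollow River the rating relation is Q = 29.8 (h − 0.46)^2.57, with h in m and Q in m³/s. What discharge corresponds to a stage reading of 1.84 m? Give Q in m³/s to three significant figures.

Q = 29.8 × (1.84 − 0.46)^2.57 = 29.8 × 1.38^2.57 = 68.19 m³/s

68.2 m³/s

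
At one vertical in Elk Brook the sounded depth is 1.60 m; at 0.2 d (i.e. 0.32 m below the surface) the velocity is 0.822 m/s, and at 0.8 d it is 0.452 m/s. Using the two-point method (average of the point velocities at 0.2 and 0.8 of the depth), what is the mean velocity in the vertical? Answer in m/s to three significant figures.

v̄ = (0.822 + 0.452) / 2 = 0.6370 m/s

0.637 m/s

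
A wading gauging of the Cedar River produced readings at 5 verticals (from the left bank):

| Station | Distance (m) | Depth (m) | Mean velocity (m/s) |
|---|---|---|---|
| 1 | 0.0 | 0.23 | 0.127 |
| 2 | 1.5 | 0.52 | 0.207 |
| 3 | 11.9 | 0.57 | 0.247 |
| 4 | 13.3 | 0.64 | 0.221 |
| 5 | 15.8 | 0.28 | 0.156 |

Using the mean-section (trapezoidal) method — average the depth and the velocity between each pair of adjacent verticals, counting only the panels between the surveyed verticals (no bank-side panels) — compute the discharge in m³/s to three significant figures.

1.80 m³/s

Panel 1-2: Δb = 1.5 m, d̄ = (0.23+0.52)/2 = 0.375, v̄ = (0.127+0.207)/2 = 0.167 → q = 1.5×0.375×0.167 = 0.09394 m³/s
Panel 2-3: Δb = 10.4 m, d̄ = (0.52+0.57)/2 = 0.545, v̄ = (0.207+0.247)/2 = 0.227 → q = 10.4×0.545×0.227 = 1.287 m³/s
Panel 3-4: Δb = 1.4 m, d̄ = (0.57+0.64)/2 = 0.605, v̄ = (0.247+0.221)/2 = 0.234 → q = 1.4×0.605×0.234 = 0.1982 m³/s
Panel 4-5: Δb = 2.5 m, d̄ = (0.64+0.28)/2 = 0.46, v̄ = (0.221+0.156)/2 = 0.1885 → q = 2.5×0.46×0.1885 = 0.2168 m³/s
Q = Σ q = 1.796 m³/s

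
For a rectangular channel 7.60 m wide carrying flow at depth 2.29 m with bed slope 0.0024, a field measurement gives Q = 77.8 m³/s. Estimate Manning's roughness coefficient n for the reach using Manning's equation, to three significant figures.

0.0139

A = b·y = 7.60 × 2.29 = 17.40 m²
P = b + 2y = 7.60 + 2×2.29 = 12.18 m
R = A/P = 17.40/12.18 = 1.429 m
n = (1/Q)·A·R^(2/3)·S^(1/2) = (1/77.8) × 17.40 × 1.269 × 0.04899 = 0.01390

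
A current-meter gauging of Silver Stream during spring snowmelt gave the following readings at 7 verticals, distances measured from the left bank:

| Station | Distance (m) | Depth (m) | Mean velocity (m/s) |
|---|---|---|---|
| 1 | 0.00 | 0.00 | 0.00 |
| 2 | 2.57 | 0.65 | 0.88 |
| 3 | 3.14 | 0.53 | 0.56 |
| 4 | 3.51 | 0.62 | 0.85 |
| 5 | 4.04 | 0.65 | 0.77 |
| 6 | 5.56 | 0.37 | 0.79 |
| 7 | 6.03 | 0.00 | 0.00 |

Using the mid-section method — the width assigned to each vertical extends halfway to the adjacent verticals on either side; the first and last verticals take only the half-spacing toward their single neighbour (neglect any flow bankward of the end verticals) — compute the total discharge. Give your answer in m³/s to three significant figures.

w_2 = (3.14 − 0.00)/2 = 1.57 m; q_2 = 0.88 × 0.65 × 1.57 = 0.8980 m³/s
w_3 = (3.51 − 2.57)/2 = 0.47 m; q_3 = 0.56 × 0.53 × 0.47 = 0.1395 m³/s
w_4 = (4.04 − 3.14)/2 = 0.45 m; q_4 = 0.85 × 0.62 × 0.45 = 0.2372 m³/s
w_5 = (5.56 − 3.51)/2 = 1.025 m; q_5 = 0.77 × 0.65 × 1.025 = 0.5130 m³/s
w_6 = (6.03 − 4.04)/2 = 0.995 m; q_6 = 0.79 × 0.37 × 0.995 = 0.2908 m³/s
Stations 1, 7 contribute zero (depth or velocity is 0).
Q = Σ qᵢ = 2.079 m³/s

2.08 m³/s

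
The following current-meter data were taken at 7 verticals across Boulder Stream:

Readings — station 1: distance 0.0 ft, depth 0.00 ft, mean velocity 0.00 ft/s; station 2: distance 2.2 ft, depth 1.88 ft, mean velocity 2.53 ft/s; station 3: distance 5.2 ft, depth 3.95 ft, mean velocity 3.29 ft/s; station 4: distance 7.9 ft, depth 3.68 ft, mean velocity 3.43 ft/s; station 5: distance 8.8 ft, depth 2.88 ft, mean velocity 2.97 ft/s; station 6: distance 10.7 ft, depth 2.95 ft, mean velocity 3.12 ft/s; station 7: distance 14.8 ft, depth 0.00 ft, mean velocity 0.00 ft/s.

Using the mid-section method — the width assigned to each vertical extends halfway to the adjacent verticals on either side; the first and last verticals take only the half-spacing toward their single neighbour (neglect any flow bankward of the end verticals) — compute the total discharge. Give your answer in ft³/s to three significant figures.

112 ft³/s

w_2 = (5.2 − 0.0)/2 = 2.6 ft; q_2 = 2.53 × 1.88 × 2.6 = 12.37 ft³/s
w_3 = (7.9 − 2.2)/2 = 2.85 ft; q_3 = 3.29 × 3.95 × 2.85 = 37.04 ft³/s
w_4 = (8.8 − 5.2)/2 = 1.8 ft; q_4 = 3.43 × 3.68 × 1.8 = 22.72 ft³/s
w_5 = (10.7 − 7.9)/2 = 1.4 ft; q_5 = 2.97 × 2.88 × 1.4 = 11.98 ft³/s
w_6 = (14.8 − 8.8)/2 = 3 ft; q_6 = 3.12 × 2.95 × 3 = 27.61 ft³/s
Stations 1, 7 contribute zero (depth or velocity is 0).
Q = Σ qᵢ = 111.7 ft³/s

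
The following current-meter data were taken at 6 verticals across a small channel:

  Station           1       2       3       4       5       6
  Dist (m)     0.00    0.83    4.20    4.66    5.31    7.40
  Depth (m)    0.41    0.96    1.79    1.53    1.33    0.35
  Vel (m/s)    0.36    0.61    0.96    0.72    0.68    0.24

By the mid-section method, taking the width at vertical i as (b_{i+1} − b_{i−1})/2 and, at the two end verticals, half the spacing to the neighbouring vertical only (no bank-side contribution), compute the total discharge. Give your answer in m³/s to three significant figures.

w_1 = (0.83 − 0.00)/2 = 0.415 m; q_1 = 0.36 × 0.41 × 0.415 = 0.06125 m³/s
w_2 = (4.20 − 0.00)/2 = 2.1 m; q_2 = 0.61 × 0.96 × 2.1 = 1.230 m³/s
w_3 = (4.66 − 0.83)/2 = 1.915 m; q_3 = 0.96 × 1.79 × 1.915 = 3.291 m³/s
w_4 = (5.31 − 4.20)/2 = 0.555 m; q_4 = 0.72 × 1.53 × 0.555 = 0.6114 m³/s
w_5 = (7.40 − 4.66)/2 = 1.37 m; q_5 = 0.68 × 1.33 × 1.37 = 1.239 m³/s
w_6 = (7.40 − 5.31)/2 = 1.045 m; q_6 = 0.24 × 0.35 × 1.045 = 0.08778 m³/s
Q = Σ qᵢ = 6.520 m³/s

6.52 m³/s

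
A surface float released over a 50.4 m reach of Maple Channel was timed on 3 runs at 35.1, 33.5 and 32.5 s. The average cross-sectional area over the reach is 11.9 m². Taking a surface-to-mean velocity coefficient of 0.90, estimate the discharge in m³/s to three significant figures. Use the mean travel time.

t̄ = (35.1 + 33.5 + 32.5) / 3 = 33.7 s
v_surface = L / t̄ = 50.4 / 33.7 = 1.496 m/s
v_mean = 0.90 × 1.496 = 1.346 m/s
Q = A × v_mean = 11.9 × 1.346 = 16.02 m³/s

16.0 m³/s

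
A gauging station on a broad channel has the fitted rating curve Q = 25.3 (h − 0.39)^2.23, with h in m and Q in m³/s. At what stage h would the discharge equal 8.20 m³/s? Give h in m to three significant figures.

h − h₀ = (Q/C)^(1/b) = (8.20/25.3)^(1/2.23) = 0.6034 m
h = 0.39 + 0.6034 = 0.9934 m

0.993 m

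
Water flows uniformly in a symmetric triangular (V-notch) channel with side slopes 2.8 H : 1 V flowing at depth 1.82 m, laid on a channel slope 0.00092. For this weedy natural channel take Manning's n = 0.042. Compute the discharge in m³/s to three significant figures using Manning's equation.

A = z·y² = 2.8×1.82² = 9.275 m²
P = 2y√(1+z²) = 2×1.82×√(1+2.8²) = 10.82 m
R = A/P = 9.275/10.82 = 0.8570 m
Q = (1/n)·A·R^(2/3)·S^(1/2) = (1/0.042) × 9.275 × 0.8570^(2/3) × 0.00092^(1/2) = 6.043 m³/s

6.04 m³/s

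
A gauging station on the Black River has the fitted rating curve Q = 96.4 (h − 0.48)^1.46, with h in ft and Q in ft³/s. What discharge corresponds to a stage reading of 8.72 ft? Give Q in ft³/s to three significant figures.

2100 ft³/s

Q = 96.4 × (8.72 − 0.48)^1.46 = 96.4 × 8.24^1.46 = 2096 ft³/s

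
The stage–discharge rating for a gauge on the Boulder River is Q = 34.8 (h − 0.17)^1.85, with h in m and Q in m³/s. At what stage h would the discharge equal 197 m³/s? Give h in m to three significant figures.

h − h₀ = (Q/C)^(1/b) = (197/34.8)^(1/1.85) = 2.553 m
h = 0.17 + 2.553 = 2.723 m

2.72 m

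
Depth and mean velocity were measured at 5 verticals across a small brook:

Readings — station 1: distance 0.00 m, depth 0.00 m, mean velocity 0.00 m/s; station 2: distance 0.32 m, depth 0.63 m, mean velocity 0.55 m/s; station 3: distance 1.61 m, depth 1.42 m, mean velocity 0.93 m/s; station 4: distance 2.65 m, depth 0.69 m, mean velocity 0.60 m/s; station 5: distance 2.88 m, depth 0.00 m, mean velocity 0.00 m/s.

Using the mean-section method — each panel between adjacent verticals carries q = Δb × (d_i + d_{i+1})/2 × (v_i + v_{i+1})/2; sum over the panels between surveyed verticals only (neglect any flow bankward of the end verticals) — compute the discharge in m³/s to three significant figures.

1.87 m³/s

Panel 1-2: Δb = 0.32 m, d̄ = (0.00+0.63)/2 = 0.315, v̄ = (0.00+0.55)/2 = 0.275 → q = 0.32×0.315×0.275 = 0.02772 m³/s
Panel 2-3: Δb = 1.29 m, d̄ = (0.63+1.42)/2 = 1.025, v̄ = (0.55+0.93)/2 = 0.74 → q = 1.29×1.025×0.74 = 0.9785 m³/s
Panel 3-4: Δb = 1.04 m, d̄ = (1.42+0.69)/2 = 1.055, v̄ = (0.93+0.60)/2 = 0.765 → q = 1.04×1.055×0.765 = 0.8394 m³/s
Panel 4-5: Δb = 0.23 m, d̄ = (0.69+0.00)/2 = 0.345, v̄ = (0.60+0.00)/2 = 0.3 → q = 0.23×0.345×0.3 = 0.02381 m³/s
Q = Σ q = 1.869 m³/s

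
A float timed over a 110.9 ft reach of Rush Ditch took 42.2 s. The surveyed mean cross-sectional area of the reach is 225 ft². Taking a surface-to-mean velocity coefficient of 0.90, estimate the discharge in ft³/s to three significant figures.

532 ft³/s

v_surface = L / t̄ = 110.9 / 42.2 = 2.628 ft/s
v_mean = 0.90 × 2.628 = 2.365 ft/s
Q = A × v_mean = 225 × 2.365 = 532.2 ft³/s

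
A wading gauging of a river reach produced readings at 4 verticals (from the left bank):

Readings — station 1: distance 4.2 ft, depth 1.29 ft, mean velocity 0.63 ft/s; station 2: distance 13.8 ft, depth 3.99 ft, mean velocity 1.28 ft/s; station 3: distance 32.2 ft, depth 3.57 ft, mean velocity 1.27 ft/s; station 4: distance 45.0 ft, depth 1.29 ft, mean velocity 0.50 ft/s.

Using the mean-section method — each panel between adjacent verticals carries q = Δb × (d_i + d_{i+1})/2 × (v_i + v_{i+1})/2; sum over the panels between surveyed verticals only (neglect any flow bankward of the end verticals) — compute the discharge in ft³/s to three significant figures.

Panel 1-2: Δb = 9.6 ft, d̄ = (1.29+3.99)/2 = 2.64, v̄ = (0.63+1.28)/2 = 0.955 → q = 9.6×2.64×0.955 = 24.20 ft³/s
Panel 2-3: Δb = 18.4 ft, d̄ = (3.99+3.57)/2 = 3.78, v̄ = (1.28+1.27)/2 = 1.275 → q = 18.4×3.78×1.275 = 88.68 ft³/s
Panel 3-4: Δb = 12.8 ft, d̄ = (3.57+1.29)/2 = 2.43, v̄ = (1.27+0.50)/2 = 0.885 → q = 12.8×2.43×0.885 = 27.53 ft³/s
Q = Σ q = 140.4 ft³/s

140 ft³/s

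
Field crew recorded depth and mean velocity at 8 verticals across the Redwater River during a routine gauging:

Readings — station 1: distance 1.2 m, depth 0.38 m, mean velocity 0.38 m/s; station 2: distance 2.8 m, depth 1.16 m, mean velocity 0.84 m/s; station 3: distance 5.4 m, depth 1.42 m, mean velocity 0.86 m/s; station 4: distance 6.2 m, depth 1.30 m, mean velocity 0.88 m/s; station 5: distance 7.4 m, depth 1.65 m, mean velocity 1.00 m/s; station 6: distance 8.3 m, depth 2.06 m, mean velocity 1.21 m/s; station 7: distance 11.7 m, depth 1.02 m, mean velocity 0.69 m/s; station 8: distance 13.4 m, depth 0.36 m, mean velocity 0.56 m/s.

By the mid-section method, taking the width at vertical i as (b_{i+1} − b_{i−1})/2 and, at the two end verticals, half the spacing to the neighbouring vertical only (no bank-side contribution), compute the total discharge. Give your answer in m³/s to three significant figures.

14.4 m³/s

w_1 = (2.8 − 1.2)/2 = 0.8 m; q_1 = 0.38 × 0.38 × 0.8 = 0.1155 m³/s
w_2 = (5.4 − 1.2)/2 = 2.1 m; q_2 = 0.84 × 1.16 × 2.1 = 2.046 m³/s
w_3 = (6.2 − 2.8)/2 = 1.7 m; q_3 = 0.86 × 1.42 × 1.7 = 2.076 m³/s
w_4 = (7.4 − 5.4)/2 = 1 m; q_4 = 0.88 × 1.30 × 1 = 1.144 m³/s
w_5 = (8.3 − 6.2)/2 = 1.05 m; q_5 = 1.00 × 1.65 × 1.05 = 1.733 m³/s
w_6 = (11.7 − 7.4)/2 = 2.15 m; q_6 = 1.21 × 2.06 × 2.15 = 5.359 m³/s
w_7 = (13.4 − 8.3)/2 = 2.55 m; q_7 = 0.69 × 1.02 × 2.55 = 1.795 m³/s
w_8 = (13.4 − 11.7)/2 = 0.85 m; q_8 = 0.56 × 0.36 × 0.85 = 0.1714 m³/s
Q = Σ qᵢ = 14.44 m³/s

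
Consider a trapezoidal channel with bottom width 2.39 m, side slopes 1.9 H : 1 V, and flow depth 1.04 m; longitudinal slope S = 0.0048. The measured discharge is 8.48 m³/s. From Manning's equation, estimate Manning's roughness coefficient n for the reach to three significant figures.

0.0282

A = (b + z·y)·y = (2.39 + 1.9×1.04)×1.04 = 4.541 m²
P = b + 2y√(1+z²) = 2.39 + 2×1.04×√(1+1.9²) = 6.856 m
R = A/P = 4.541/6.856 = 0.6623 m
n = (1/Q)·A·R^(2/3)·S^(1/2) = (1/8.48) × 4.541 × 0.7598 × 0.06928 = 0.02819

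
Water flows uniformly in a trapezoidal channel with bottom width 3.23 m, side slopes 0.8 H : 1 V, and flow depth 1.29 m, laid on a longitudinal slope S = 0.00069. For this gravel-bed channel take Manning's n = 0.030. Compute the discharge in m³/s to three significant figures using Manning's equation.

A = (b + z·y)·y = (3.23 + 0.8×1.29)×1.29 = 5.498 m²
P = b + 2y√(1+z²) = 3.23 + 2×1.29×√(1+0.8²) = 6.534 m
R = A/P = 5.498/6.534 = 0.8414 m
Q = (1/n)·A·R^(2/3)·S^(1/2) = (1/0.030) × 5.498 × 0.8414^(2/3) × 0.00069^(1/2) = 4.291 m³/s

4.29 m³/s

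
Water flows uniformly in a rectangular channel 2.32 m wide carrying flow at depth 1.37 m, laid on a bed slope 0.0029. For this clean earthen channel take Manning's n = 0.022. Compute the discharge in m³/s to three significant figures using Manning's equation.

5.71 m³/s

A = b·y = 2.32 × 1.37 = 3.178 m²
P = b + 2y = 2.32 + 2×1.37 = 5.060 m
R = A/P = 3.178/5.060 = 0.6281 m
Q = (1/n)·A·R^(2/3)·S^(1/2) = (1/0.022) × 3.178 × 0.6281^(2/3) × 0.0029^(1/2) = 5.706 m³/s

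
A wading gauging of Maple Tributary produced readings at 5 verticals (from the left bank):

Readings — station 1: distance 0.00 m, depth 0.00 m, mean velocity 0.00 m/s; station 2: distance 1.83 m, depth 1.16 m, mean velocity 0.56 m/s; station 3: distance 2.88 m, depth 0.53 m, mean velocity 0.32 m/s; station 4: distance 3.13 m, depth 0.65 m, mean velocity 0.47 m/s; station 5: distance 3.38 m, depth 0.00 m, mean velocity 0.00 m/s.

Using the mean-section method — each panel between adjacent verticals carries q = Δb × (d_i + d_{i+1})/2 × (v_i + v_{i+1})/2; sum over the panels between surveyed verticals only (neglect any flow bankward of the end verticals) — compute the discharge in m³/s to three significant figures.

0.765 m³/s

Panel 1-2: Δb = 1.83 m, d̄ = (0.00+1.16)/2 = 0.58, v̄ = (0.00+0.56)/2 = 0.28 → q = 1.83×0.58×0.28 = 0.2972 m³/s
Panel 2-3: Δb = 1.05 m, d̄ = (1.16+0.53)/2 = 0.845, v̄ = (0.56+0.32)/2 = 0.44 → q = 1.05×0.845×0.44 = 0.3904 m³/s
Panel 3-4: Δb = 0.25 m, d̄ = (0.53+0.65)/2 = 0.59, v̄ = (0.32+0.47)/2 = 0.395 → q = 0.25×0.59×0.395 = 0.05826 m³/s
Panel 4-5: Δb = 0.25 m, d̄ = (0.65+0.00)/2 = 0.325, v̄ = (0.47+0.00)/2 = 0.235 → q = 0.25×0.325×0.235 = 0.01909 m³/s
Q = Σ q = 0.7649 m³/s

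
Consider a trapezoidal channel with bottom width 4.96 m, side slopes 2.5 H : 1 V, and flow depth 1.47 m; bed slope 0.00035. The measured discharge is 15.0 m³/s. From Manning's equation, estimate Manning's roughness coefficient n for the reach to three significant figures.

A = (b + z·y)·y = (4.96 + 2.5×1.47)×1.47 = 12.69 m²
P = b + 2y√(1+z²) = 4.96 + 2×1.47×√(1+2.5²) = 12.88 m
R = A/P = 12.69/12.88 = 0.9858 m
n = (1/Q)·A·R^(2/3)·S^(1/2) = (1/15.0) × 12.69 × 0.9905 × 0.01871 = 0.01568

0.0157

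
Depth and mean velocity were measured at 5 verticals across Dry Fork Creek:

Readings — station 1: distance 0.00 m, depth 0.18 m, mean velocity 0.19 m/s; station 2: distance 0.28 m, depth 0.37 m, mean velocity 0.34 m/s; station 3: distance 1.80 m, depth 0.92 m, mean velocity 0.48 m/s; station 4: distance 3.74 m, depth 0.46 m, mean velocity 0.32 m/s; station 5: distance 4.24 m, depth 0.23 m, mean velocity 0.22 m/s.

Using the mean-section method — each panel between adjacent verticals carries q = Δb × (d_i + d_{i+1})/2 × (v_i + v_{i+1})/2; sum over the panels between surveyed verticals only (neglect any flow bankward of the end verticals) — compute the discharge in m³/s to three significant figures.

1.00 m³/s

Panel 1-2: Δb = 0.28 m, d̄ = (0.18+0.37)/2 = 0.275, v̄ = (0.19+0.34)/2 = 0.265 → q = 0.28×0.275×0.265 = 0.02041 m³/s
Panel 2-3: Δb = 1.52 m, d̄ = (0.37+0.92)/2 = 0.645, v̄ = (0.34+0.48)/2 = 0.41 → q = 1.52×0.645×0.41 = 0.4020 m³/s
Panel 3-4: Δb = 1.94 m, d̄ = (0.92+0.46)/2 = 0.69, v̄ = (0.48+0.32)/2 = 0.4 → q = 1.94×0.69×0.4 = 0.5354 m³/s
Panel 4-5: Δb = 0.5 m, d̄ = (0.46+0.23)/2 = 0.345, v̄ = (0.32+0.22)/2 = 0.27 → q = 0.5×0.345×0.27 = 0.04658 m³/s
Q = Σ q = 1.004 m³/s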